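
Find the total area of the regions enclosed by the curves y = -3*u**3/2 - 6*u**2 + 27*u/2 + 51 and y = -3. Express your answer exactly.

1741/8

Set the curves equal: -3*u**3/2 - 6*u**2 + 27*u/2 + 51 = -3, so -3*u**3/2 - 6*u**2 + 27*u/2 + 54 = 0, which factors as -3*(u - 3)*(u + 3)*(u + 4)/2 = 0. The curves meet at u = -4, -3, 3.
On [-4, -3], y = -3 is on top; that piece has area ∫[-4,-3] (-(-3*u**3/2 - 6*u**2 + 27*u/2 + 54)) du = 13/8.
On [-3, 3], y = -3*u**3/2 - 6*u**2 + 27*u/2 + 51 is on top; that piece has area ∫[-3,3] (-3*u**3/2 - 6*u**2 + 27*u/2 + 54) du = 216.
Total enclosed area = 13/8 + 216 = 1741/8.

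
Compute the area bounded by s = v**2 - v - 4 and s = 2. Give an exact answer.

Both boundary curves give s as a function of v, so integrate with respect to v. Setting them equal: v**2 - v - 6 = 0, i.e. (v - 3)*(v + 2) = 0, so they meet at v = -2, 3.
For v in [-2, 3], s = v**2 - v - 4 is on the left; area = ∫[-2,3] (-(v**2 - v - 6)) dv = 125/6.

125/6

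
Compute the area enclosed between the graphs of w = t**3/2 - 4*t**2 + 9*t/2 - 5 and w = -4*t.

71/12

Set the curves equal: t**3/2 - 4*t**2 + 9*t/2 - 5 = -4*t, so t**3/2 - 4*t**2 + 17*t/2 - 5 = 0, which factors as (t - 5)*(t - 2)*(t - 1)/2 = 0. The curves meet at t = 1, 2, 5.
On [1, 2], w = t**3/2 - 4*t**2 + 9*t/2 - 5 is on top; that piece has area ∫[1,2] (t**3/2 - 4*t**2 + 17*t/2 - 5) dt = 7/24.
On [2, 5], w = -4*t is on top; that piece has area ∫[2,5] (-(t**3/2 - 4*t**2 + 17*t/2 - 5)) dt = 45/8.
Total enclosed area = 7/24 + 45/8 = 71/12.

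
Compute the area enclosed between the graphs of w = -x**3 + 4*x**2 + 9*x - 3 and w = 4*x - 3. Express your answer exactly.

Set the curves equal: -x**3 + 4*x**2 + 9*x - 3 = 4*x - 3, so -x**3 + 4*x**2 + 5*x = 0, which factors as -x*(x - 5)*(x + 1) = 0. The curves meet at x = -1, 0, 5.
On [-1, 0], w = 4*x - 3 is on top; that piece has area ∫[-1,0] (-(-x**3 + 4*x**2 + 5*x)) dx = 11/12.
On [0, 5], w = -x**3 + 4*x**2 + 9*x - 3 is on top; that piece has area ∫[0,5] (-x**3 + 4*x**2 + 5*x) dx = 875/12.
Total enclosed area = 11/12 + 875/12 = 443/6.

443/6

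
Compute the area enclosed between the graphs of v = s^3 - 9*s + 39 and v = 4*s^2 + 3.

1741/12

Set the curves equal: s^3 - 9*s + 39 = 4*s^2 + 3, so s^3 - 4*s^2 - 9*s + 36 = 0, which factors as (s - 4)*(s - 3)*(s + 3) = 0. The curves meet at s = -3, 3, 4.
On [-3, 3], v = s^3 - 9*s + 39 is on top; that piece has area ∫[-3,3] (s^3 - 4*s^2 - 9*s + 36) ds = 144.
On [3, 4], v = 4*s^2 + 3 is on top; that piece has area ∫[3,4] (-(s^3 - 4*s^2 - 9*s + 36)) ds = 13/12.
Total enclosed area = 144 + 13/12 = 1741/12.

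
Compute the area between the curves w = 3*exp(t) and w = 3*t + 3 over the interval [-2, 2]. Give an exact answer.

-12 - 3*exp(-2) + 3*exp(2)

On [-2, 2], (3*exp(t)) - (3*t + 3) = -3*t + 3*exp(t) - 3 is ≥ 0 throughout, so the area is a single integral of |-3*t + 3*exp(t) - 3|.
∫[-2,2] (-3*t + 3*exp(t) - 3) dt = -12 - 3*exp(-2) + 3*exp(2).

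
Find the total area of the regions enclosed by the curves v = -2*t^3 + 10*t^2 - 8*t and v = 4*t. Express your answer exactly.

37/6

Set the curves equal: -2*t^3 + 10*t^2 - 8*t = 4*t, so -2*t^3 + 10*t^2 - 12*t = 0, which factors as -2*t*(t - 3)*(t - 2) = 0. The curves meet at t = 0, 2, 3.
On [0, 2], v = 4*t is on top; that piece has area ∫[0,2] (-(-2*t^3 + 10*t^2 - 12*t)) dt = 16/3.
On [2, 3], v = -2*t^3 + 10*t^2 - 8*t is on top; that piece has area ∫[2,3] (-2*t^3 + 10*t^2 - 12*t) dt = 5/6.
Total enclosed area = 16/3 + 5/6 = 37/6.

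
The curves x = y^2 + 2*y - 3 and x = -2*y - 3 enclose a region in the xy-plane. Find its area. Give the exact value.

Both boundary curves give x as a function of y, so integrate with respect to y. Setting them equal: y^2 + 4*y = 0, i.e. y*(y + 4) = 0, so they meet at y = -4, 0.
For y in [-4, 0], x = y^2 + 2*y - 3 is on the left; area = ∫[-4,0] (-(y^2 + 4*y)) dy = 32/3.

32/3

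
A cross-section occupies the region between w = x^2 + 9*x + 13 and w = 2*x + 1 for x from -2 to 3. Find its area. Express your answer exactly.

535/6

On [-2, 3], (x^2 + 9*x + 13) - (2*x + 1) = x^2 + 7*x + 12 is ≥ 0 throughout, so the area is a single integral of |x^2 + 7*x + 12|.
∫[-2,3] (x^2 + 7*x + 12) dx = 535/6.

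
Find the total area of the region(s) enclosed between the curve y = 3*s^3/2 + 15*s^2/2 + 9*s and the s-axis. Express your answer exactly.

37/8

The curve meets the s-axis where 3*s^3/2 + 15*s^2/2 + 9*s = 0, i.e. 3*s*(s + 2)*(s + 3)/2 = 0, at s = -3, -2, 0.
On [-3, -2] the curve lies above the axis; ∫[-3,-2] (3*s^3/2 + 15*s^2/2 + 9*s) ds = 5/8, giving area 5/8.
On [-2, 0] the curve lies below the axis; ∫[-2,0] (3*s^3/2 + 15*s^2/2 + 9*s) ds = -4, giving area 4.
Total area = 5/8 + 4 = 37/8.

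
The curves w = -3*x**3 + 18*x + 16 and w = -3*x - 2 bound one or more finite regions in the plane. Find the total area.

Set the curves equal: -3*x**3 + 18*x + 16 = -3*x - 2, so -3*x**3 + 21*x + 18 = 0, which factors as -3*(x - 3)*(x + 1)*(x + 2) = 0. The curves meet at x = -2, -1, 3.
On [-2, -1], w = -3*x - 2 is on top; that piece has area ∫[-2,-1] (-(-3*x**3 + 21*x + 18)) dx = 9/4.
On [-1, 3], w = -3*x**3 + 18*x + 16 is on top; that piece has area ∫[-1,3] (-3*x**3 + 21*x + 18) dx = 96.
Total enclosed area = 9/4 + 96 = 393/4.

393/4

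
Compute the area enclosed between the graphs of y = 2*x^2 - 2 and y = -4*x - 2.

Set the curves equal: 2*x^2 - 2 = -4*x - 2, so 2*x^2 + 4*x = 0, which factors as 2*x*(x + 2) = 0. The curves meet at x = -2, 0.
On [-2, 0], y = -4*x - 2 is on top; that piece has area ∫[-2,0] (-(2*x^2 + 4*x)) dx = 8/3.

8/3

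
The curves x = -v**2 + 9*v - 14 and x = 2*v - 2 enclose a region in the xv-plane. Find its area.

Both boundary curves give x as a function of v, so integrate with respect to v. Setting them equal: -v**2 + 7*v - 12 = 0, i.e. -(v - 4)*(v - 3) = 0, so they meet at v = 3, 4.
For v in [3, 4], x = -v**2 + 9*v - 14 is on the right; area = ∫[3,4] (-v**2 + 7*v - 12) dv = 1/6.

1/6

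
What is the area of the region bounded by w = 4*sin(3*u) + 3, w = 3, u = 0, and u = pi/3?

8/3

On [0, pi/3], (4*sin(3*u) + 3) - (3) = 4*sin(3*u) is ≥ 0 throughout, so the area is a single integral of |4*sin(3*u)|.
∫[0,pi/3] (4*sin(3*u)) du = 8/3.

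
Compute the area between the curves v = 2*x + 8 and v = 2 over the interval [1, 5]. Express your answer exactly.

48

On [1, 5], (2*x + 8) - (2) = 2*x + 6 is ≥ 0 throughout, so the area is a single integral of |2*x + 6|.
∫[1,5] (2*x + 6) dx = 48.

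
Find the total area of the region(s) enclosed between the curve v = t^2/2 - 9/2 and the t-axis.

The curve meets the t-axis where t^2/2 - 9/2 = 0, i.e. (t - 3)*(t + 3)/2 = 0, at t = -3, 3.
On [-3, 3] the curve lies below the axis; ∫[-3,3] (t^2/2 - 9/2) dt = -18, giving area 18.

18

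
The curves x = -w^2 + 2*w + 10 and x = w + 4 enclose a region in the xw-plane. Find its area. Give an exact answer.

Both boundary curves give x as a function of w, so integrate with respect to w. Setting them equal: -w^2 + w + 6 = 0, i.e. -(w - 3)*(w + 2) = 0, so they meet at w = -2, 3.
For w in [-2, 3], x = -w^2 + 2*w + 10 is on the right; area = ∫[-2,3] (-w^2 + w + 6) dw = 125/6.

125/6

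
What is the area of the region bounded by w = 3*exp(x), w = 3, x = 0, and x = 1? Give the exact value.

-6 + 3*exp(1)

On [0, 1], (3*exp(x)) - (3) = 3*exp(x) - 3 is ≥ 0 throughout, so the area is a single integral of |3*exp(x) - 3|.
∫[0,1] (3*exp(x) - 3) dx = -6 + 3*exp(1).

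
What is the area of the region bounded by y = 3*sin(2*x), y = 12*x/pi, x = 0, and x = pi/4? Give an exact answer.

On [0, pi/4], (3*sin(2*x)) - (12*x/pi) = -12*x/pi + 3*sin(2*x) is ≥ 0 throughout, so the area is a single integral of |-12*x/pi + 3*sin(2*x)|.
∫[0,pi/4] (-12*x/pi + 3*sin(2*x)) dx = 3/2 - 3*pi/8.

3/2 - 3*pi/8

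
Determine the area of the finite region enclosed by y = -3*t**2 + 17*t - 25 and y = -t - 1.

Set the curves equal: -3*t**2 + 17*t - 25 = -t - 1, so -3*t**2 + 18*t - 24 = 0, which factors as -3*(t - 4)*(t - 2) = 0. The curves meet at t = 2, 4.
On [2, 4], y = -3*t**2 + 17*t - 25 is on top; that piece has area ∫[2,4] (-3*t**2 + 18*t - 24) dt = 4.

4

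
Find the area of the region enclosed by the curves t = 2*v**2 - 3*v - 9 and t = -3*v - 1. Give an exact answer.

64/3

Both boundary curves give t as a function of v, so integrate with respect to v. Setting them equal: 2*v**2 - 8 = 0, i.e. 2*(v - 2)*(v + 2) = 0, so they meet at v = -2, 2.
For v in [-2, 2], t = 2*v**2 - 3*v - 9 is on the left; area = ∫[-2,2] (-(2*v**2 - 8)) dv = 64/3.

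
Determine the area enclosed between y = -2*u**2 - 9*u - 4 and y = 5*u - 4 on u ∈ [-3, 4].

The difference (-2*u**2 - 9*u - 4) - (5*u - 4) = -2*u**2 - 14*u changes sign at u = 0 inside [-3, 4], so split the integral there.
∫[-3,0] (-2*u**2 - 14*u) du = 45.
∫[0,4] (-2*u**2 - 14*u) du = -464/3; the area of that piece is 464/3.
Total area = 45 + 464/3 = 599/3.

599/3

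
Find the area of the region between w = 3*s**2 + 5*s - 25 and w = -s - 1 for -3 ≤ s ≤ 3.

The difference (3*s**2 + 5*s - 25) - (-s - 1) = 3*s**2 + 6*s - 24 changes sign at s = 2 inside [-3, 3], so split the integral there.
∫[-3,2] (3*s**2 + 6*s - 24) ds = -100; the area of that piece is 100.
∫[2,3] (3*s**2 + 6*s - 24) ds = 10.
Total area = 100 + 10 = 110.

110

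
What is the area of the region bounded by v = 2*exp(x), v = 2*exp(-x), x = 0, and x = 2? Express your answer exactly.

On [0, 2], (2*exp(x)) - (2*exp(-x)) = 2*exp(x) - 2*exp(-x) is ≥ 0 throughout, so the area is a single integral of |2*exp(x) - 2*exp(-x)|.
∫[0,2] (2*exp(x) - 2*exp(-x)) dx = -4 + 2*exp(-2) + 2*exp(2).

-4 + 2*exp(-2) + 2*exp(2)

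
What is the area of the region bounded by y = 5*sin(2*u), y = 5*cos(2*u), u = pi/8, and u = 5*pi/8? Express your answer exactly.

5*sqrt(2)

On [pi/8, 5*pi/8], (5*sin(2*u)) - (5*cos(2*u)) = 5*sin(2*u) - 5*cos(2*u) is ≥ 0 throughout, so the area is a single integral of |5*sin(2*u) - 5*cos(2*u)|.
∫[pi/8,5*pi/8] (5*sin(2*u) - 5*cos(2*u)) du = 5*sqrt(2).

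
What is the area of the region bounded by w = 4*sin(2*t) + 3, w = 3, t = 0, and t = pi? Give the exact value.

The difference (4*sin(2*t) + 3) - (3) = 4*sin(2*t) changes sign at t = pi/2 inside [0, pi], so split the integral there.
∫[0,pi/2] (4*sin(2*t)) dt = 4.
∫[pi/2,pi] (4*sin(2*t)) dt = -4; the area of that piece is 4.
Total area = 4 + 4 = 8.

8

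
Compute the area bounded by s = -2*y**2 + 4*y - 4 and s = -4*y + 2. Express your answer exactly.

8/3

Both boundary curves give s as a function of y, so integrate with respect to y. Setting them equal: -2*y**2 + 8*y - 6 = 0, i.e. -2*(y - 3)*(y - 1) = 0, so they meet at y = 1, 3.
For y in [1, 3], s = -2*y**2 + 4*y - 4 is on the right; area = ∫[1,3] (-2*y**2 + 8*y - 6) dy = 8/3.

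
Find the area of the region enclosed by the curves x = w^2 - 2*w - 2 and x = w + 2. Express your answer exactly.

Both boundary curves give x as a function of w, so integrate with respect to w. Setting them equal: w^2 - 3*w - 4 = 0, i.e. (w - 4)*(w + 1) = 0, so they meet at w = -1, 4.
For w in [-1, 4], x = w^2 - 2*w - 2 is on the left; area = ∫[-1,4] (-(w^2 - 3*w - 4)) dw = 125/6.

125/6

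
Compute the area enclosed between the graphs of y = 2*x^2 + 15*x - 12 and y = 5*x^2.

27/2

Set the curves equal: 2*x^2 + 15*x - 12 = 5*x^2, so -3*x^2 + 15*x - 12 = 0, which factors as -3*(x - 4)*(x - 1) = 0. The curves meet at x = 1, 4.
On [1, 4], y = 2*x^2 + 15*x - 12 is on top; that piece has area ∫[1,4] (-3*x^2 + 15*x - 12) dx = 27/2.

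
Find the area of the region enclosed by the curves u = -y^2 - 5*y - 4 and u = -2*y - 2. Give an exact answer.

1/6

Both boundary curves give u as a function of y, so integrate with respect to y. Setting them equal: -y^2 - 3*y - 2 = 0, i.e. -(y + 1)*(y + 2) = 0, so they meet at y = -2, -1.
For y in [-2, -1], u = -y^2 - 5*y - 4 is on the right; area = ∫[-2,-1] (-y^2 - 3*y - 2) dy = 1/6.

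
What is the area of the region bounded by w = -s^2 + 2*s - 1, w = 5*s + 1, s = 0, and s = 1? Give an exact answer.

On [0, 1], (-s^2 + 2*s - 1) - (5*s + 1) = -s^2 - 3*s - 2 is ≤ 0 throughout, so the area is a single integral of |-s^2 - 3*s - 2|.
∫[0,1] (-s^2 - 3*s - 2) ds = -23/6; the area of that piece is 23/6.

23/6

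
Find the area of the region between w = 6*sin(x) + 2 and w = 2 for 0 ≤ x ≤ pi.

On [0, pi], (6*sin(x) + 2) - (2) = 6*sin(x) is ≥ 0 throughout, so the area is a single integral of |6*sin(x)|.
∫[0,pi] (6*sin(x)) dx = 12.

12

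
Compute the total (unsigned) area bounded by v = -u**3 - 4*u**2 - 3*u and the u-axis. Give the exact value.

The curve meets the u-axis where -u**3 - 4*u**2 - 3*u = 0, i.e. -u*(u + 1)*(u + 3) = 0, at u = -3, -1, 0.
On [-3, -1] the curve lies below the axis; ∫[-3,-1] (-u**3 - 4*u**2 - 3*u) du = -8/3, giving area 8/3.
On [-1, 0] the curve lies above the axis; ∫[-1,0] (-u**3 - 4*u**2 - 3*u) du = 5/12, giving area 5/12.
Total area = 8/3 + 5/12 = 37/12.

37/12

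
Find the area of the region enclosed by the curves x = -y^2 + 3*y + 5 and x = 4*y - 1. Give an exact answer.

Both boundary curves give x as a function of y, so integrate with respect to y. Setting them equal: -y^2 - y + 6 = 0, i.e. -(y - 2)*(y + 3) = 0, so they meet at y = -3, 2.
For y in [-3, 2], x = -y^2 + 3*y + 5 is on the right; area = ∫[-3,2] (-y^2 - y + 6) dy = 125/6.

125/6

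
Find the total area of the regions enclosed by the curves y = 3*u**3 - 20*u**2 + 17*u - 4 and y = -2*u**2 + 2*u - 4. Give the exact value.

Set the curves equal: 3*u**3 - 20*u**2 + 17*u - 4 = -2*u**2 + 2*u - 4, so 3*u**3 - 18*u**2 + 15*u = 0, which factors as 3*u*(u - 5)*(u - 1) = 0. The curves meet at u = 0, 1, 5.
On [0, 1], y = 3*u**3 - 20*u**2 + 17*u - 4 is on top; that piece has area ∫[0,1] (3*u**3 - 18*u**2 + 15*u) du = 9/4.
On [1, 5], y = -2*u**2 + 2*u - 4 is on top; that piece has area ∫[1,5] (-(3*u**3 - 18*u**2 + 15*u)) du = 96.
Total enclosed area = 9/4 + 96 = 393/4.

393/4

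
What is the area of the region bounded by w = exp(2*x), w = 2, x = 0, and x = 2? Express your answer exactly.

-11/2 + 2*log(2) + exp(4)/2

The difference (exp(2*x)) - (2) = exp(2*x) - 2 changes sign at x = log(2)/2 inside [0, 2], so split the integral there.
∫[0,log(2)/2] (exp(2*x) - 2) dx = 1/2 - log(2); the area of that piece is -1/2 + log(2).
∫[log(2)/2,2] (exp(2*x) - 2) dx = -5 + log(2) + exp(4)/2.
Total area = (-1/2 + log(2)) + (-5 + log(2) + exp(4)/2) = -11/2 + 2*log(2) + exp(4)/2.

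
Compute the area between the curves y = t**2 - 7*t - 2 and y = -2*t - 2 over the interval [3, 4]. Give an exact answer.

31/6

On [3, 4], (t**2 - 7*t - 2) - (-2*t - 2) = t**2 - 5*t is ≤ 0 throughout, so the area is a single integral of |t**2 - 5*t|.
∫[3,4] (t**2 - 5*t) dt = -31/6; the area of that piece is 31/6.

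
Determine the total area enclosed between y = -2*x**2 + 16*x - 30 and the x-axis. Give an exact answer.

The curve meets the x-axis where -2*x**2 + 16*x - 30 = 0, i.e. -2*(x - 5)*(x - 3) = 0, at x = 3, 5.
On [3, 5] the curve lies above the axis; ∫[3,5] (-2*x**2 + 16*x - 30) dx = 8/3, giving area 8/3.

8/3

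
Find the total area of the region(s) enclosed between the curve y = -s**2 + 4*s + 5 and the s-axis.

The curve meets the s-axis where -s**2 + 4*s + 5 = 0, i.e. -(s - 5)*(s + 1) = 0, at s = -1, 5.
On [-1, 5] the curve lies above the axis; ∫[-1,5] (-s**2 + 4*s + 5) ds = 36, giving area 36.

36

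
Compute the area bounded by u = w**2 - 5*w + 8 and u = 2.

Both boundary curves give u as a function of w, so integrate with respect to w. Setting them equal: w**2 - 5*w + 6 = 0, i.e. (w - 3)*(w - 2) = 0, so they meet at w = 2, 3.
For w in [2, 3], u = w**2 - 5*w + 8 is on the left; area = ∫[2,3] (-(w**2 - 5*w + 6)) dw = 1/6.

1/6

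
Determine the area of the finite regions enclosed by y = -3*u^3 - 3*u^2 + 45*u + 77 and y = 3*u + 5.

1741/4

Set the curves equal: -3*u^3 - 3*u^2 + 45*u + 77 = 3*u + 5, so -3*u^3 - 3*u^2 + 42*u + 72 = 0, which factors as -3*(u - 4)*(u + 2)*(u + 3) = 0. The curves meet at u = -3, -2, 4.
On [-3, -2], y = 3*u + 5 is on top; that piece has area ∫[-3,-2] (-(-3*u^3 - 3*u^2 + 42*u + 72)) du = 13/4.
On [-2, 4], y = -3*u^3 - 3*u^2 + 45*u + 77 is on top; that piece has area ∫[-2,4] (-3*u^3 - 3*u^2 + 42*u + 72) du = 432.
Total enclosed area = 13/4 + 432 = 1741/4.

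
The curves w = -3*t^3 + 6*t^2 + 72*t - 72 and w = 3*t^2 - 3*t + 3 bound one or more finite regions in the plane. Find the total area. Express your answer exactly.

Set the curves equal: -3*t^3 + 6*t^2 + 72*t - 72 = 3*t^2 - 3*t + 3, so -3*t^3 + 3*t^2 + 75*t - 75 = 0, which factors as -3*(t - 5)*(t - 1)*(t + 5) = 0. The curves meet at t = -5, 1, 5.
On [-5, 1], w = 3*t^2 - 3*t + 3 is on top; that piece has area ∫[-5,1] (-(-3*t^3 + 3*t^2 + 75*t - 75)) dt = 756.
On [1, 5], w = -3*t^3 + 6*t^2 + 72*t - 72 is on top; that piece has area ∫[1,5] (-3*t^3 + 3*t^2 + 75*t - 75) dt = 256.
Total enclosed area = 756 + 256 = 1012.

1012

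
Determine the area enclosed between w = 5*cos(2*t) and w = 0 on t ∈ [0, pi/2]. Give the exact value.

5

The difference (5*cos(2*t)) - (0) = 5*cos(2*t) changes sign at t = pi/4 inside [0, pi/2], so split the integral there.
∫[0,pi/4] (5*cos(2*t)) dt = 5/2.
∫[pi/4,pi/2] (5*cos(2*t)) dt = -5/2; the area of that piece is 5/2.
Total area = 5/2 + 5/2 = 5.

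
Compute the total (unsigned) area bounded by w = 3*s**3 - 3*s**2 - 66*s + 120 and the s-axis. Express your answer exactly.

The curve meets the s-axis where 3*s**3 - 3*s**2 - 66*s + 120 = 0, i.e. 3*(s - 4)*(s - 2)*(s + 5) = 0, at s = -5, 2, 4.
On [-5, 2] the curve lies above the axis; ∫[-5,2] (3*s**3 - 3*s**2 - 66*s + 120) ds = 3773/4, giving area 3773/4.
On [2, 4] the curve lies below the axis; ∫[2,4] (3*s**3 - 3*s**2 - 66*s + 120) ds = -32, giving area 32.
Total area = 3773/4 + 32 = 3901/4.

3901/4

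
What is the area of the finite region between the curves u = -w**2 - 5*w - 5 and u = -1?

Both boundary curves give u as a function of w, so integrate with respect to w. Setting them equal: -w**2 - 5*w - 4 = 0, i.e. -(w + 1)*(w + 4) = 0, so they meet at w = -4, -1.
For w in [-4, -1], u = -w**2 - 5*w - 5 is on the right; area = ∫[-4,-1] (-w**2 - 5*w - 4) dw = 9/2.

9/2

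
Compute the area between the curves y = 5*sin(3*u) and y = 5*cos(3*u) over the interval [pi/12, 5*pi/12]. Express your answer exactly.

10*sqrt(2)/3

On [pi/12, 5*pi/12], (5*sin(3*u)) - (5*cos(3*u)) = 5*sin(3*u) - 5*cos(3*u) is ≥ 0 throughout, so the area is a single integral of |5*sin(3*u) - 5*cos(3*u)|.
∫[pi/12,5*pi/12] (5*sin(3*u) - 5*cos(3*u)) du = 10*sqrt(2)/3.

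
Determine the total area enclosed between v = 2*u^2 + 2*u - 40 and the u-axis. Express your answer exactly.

243

The curve meets the u-axis where 2*u^2 + 2*u - 40 = 0, i.e. 2*(u - 4)*(u + 5) = 0, at u = -5, 4.
On [-5, 4] the curve lies below the axis; ∫[-5,4] (2*u^2 + 2*u - 40) du = -243, giving area 243.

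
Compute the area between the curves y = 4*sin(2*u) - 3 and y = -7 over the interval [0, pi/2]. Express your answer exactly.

On [0, pi/2], (4*sin(2*u) - 3) - (-7) = 4*sin(2*u) + 4 is ≥ 0 throughout, so the area is a single integral of |4*sin(2*u) + 4|.
∫[0,pi/2] (4*sin(2*u) + 4) du = 4 + 2*pi.

4 + 2*pi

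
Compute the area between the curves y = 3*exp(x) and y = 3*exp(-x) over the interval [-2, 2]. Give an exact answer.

-12 + 6*exp(-2) + 6*exp(2)

The difference (3*exp(x)) - (3*exp(-x)) = 3*exp(x) - 3*exp(-x) changes sign at x = 0 inside [-2, 2], so split the integral there.
∫[-2,0] (3*exp(x) - 3*exp(-x)) dx = -3*exp(2) - 3*exp(-2) + 6; the area of that piece is -6 + 3*exp(-2) + 3*exp(2).
∫[0,2] (3*exp(x) - 3*exp(-x)) dx = -6 + 3*exp(-2) + 3*exp(2).
Total area = (-6 + 3*exp(-2) + 3*exp(2)) + (-6 + 3*exp(-2) + 3*exp(2)) = -12 + 6*exp(-2) + 6*exp(2).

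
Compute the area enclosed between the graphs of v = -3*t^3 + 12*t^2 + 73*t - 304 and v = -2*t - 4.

Set the curves equal: -3*t^3 + 12*t^2 + 73*t - 304 = -2*t - 4, so -3*t^3 + 12*t^2 + 75*t - 300 = 0, which factors as -3*(t - 5)*(t - 4)*(t + 5) = 0. The curves meet at t = -5, 4, 5.
On [-5, 4], v = -2*t - 4 is on top; that piece has area ∫[-5,4] (-(-3*t^3 + 12*t^2 + 75*t - 300)) dt = 8019/4.
On [4, 5], v = -3*t^3 + 12*t^2 + 73*t - 304 is on top; that piece has area ∫[4,5] (-3*t^3 + 12*t^2 + 75*t - 300) dt = 19/4.
Total enclosed area = 8019/4 + 19/4 = 4019/2.

4019/2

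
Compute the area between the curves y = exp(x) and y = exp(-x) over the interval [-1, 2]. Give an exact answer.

-4 + exp(-2) + exp(-1) + exp(1) + exp(2)

The difference (exp(x)) - (exp(-x)) = exp(x) - exp(-x) changes sign at x = 0 inside [-1, 2], so split the integral there.
∫[-1,0] (exp(x) - exp(-x)) dx = -exp(1) - exp(-1) + 2; the area of that piece is -2 + exp(-1) + exp(1).
∫[0,2] (exp(x) - exp(-x)) dx = -2 + exp(-2) + exp(2).
Total area = (-2 + exp(-1) + exp(1)) + (-2 + exp(-2) + exp(2)) = -4 + exp(-2) + exp(-1) + exp(1) + exp(2).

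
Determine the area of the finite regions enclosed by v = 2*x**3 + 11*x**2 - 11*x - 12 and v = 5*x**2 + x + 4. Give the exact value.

Set the curves equal: 2*x**3 + 11*x**2 - 11*x - 12 = 5*x**2 + x + 4, so 2*x**3 + 6*x**2 - 12*x - 16 = 0, which factors as 2*(x - 2)*(x + 1)*(x + 4) = 0. The curves meet at x = -4, -1, 2.
On [-4, -1], v = 2*x**3 + 11*x**2 - 11*x - 12 is on top; that piece has area ∫[-4,-1] (2*x**3 + 6*x**2 - 12*x - 16) dx = 81/2.
On [-1, 2], v = 5*x**2 + x + 4 is on top; that piece has area ∫[-1,2] (-(2*x**3 + 6*x**2 - 12*x - 16)) dx = 81/2.
Total enclosed area = 81/2 + 81/2 = 81.

81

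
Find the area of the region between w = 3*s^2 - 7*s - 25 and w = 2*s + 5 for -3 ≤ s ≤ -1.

21

The difference (3*s^2 - 7*s - 25) - (2*s + 5) = 3*s^2 - 9*s - 30 changes sign at s = -2 inside [-3, -1], so split the integral there.
∫[-3,-2] (3*s^2 - 9*s - 30) ds = 23/2.
∫[-2,-1] (3*s^2 - 9*s - 30) ds = -19/2; the area of that piece is 19/2.
Total area = 23/2 + 19/2 = 21.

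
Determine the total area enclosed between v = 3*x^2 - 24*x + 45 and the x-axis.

The curve meets the x-axis where 3*x^2 - 24*x + 45 = 0, i.e. 3*(x - 5)*(x - 3) = 0, at x = 3, 5.
On [3, 5] the curve lies below the axis; ∫[3,5] (3*x^2 - 24*x + 45) dx = -4, giving area 4.

4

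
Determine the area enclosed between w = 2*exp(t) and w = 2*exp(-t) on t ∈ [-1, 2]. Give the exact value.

-8 + 2*exp(-2) + 2*exp(-1) + 2*exp(1) + 2*exp(2)

The difference (2*exp(t)) - (2*exp(-t)) = 2*exp(t) - 2*exp(-t) changes sign at t = 0 inside [-1, 2], so split the integral there.
∫[-1,0] (2*exp(t) - 2*exp(-t)) dt = -2*exp(1) - 2*exp(-1) + 4; the area of that piece is -4 + 2*exp(-1) + 2*exp(1).
∫[0,2] (2*exp(t) - 2*exp(-t)) dt = -4 + 2*exp(-2) + 2*exp(2).
Total area = (-4 + 2*exp(-1) + 2*exp(1)) + (-4 + 2*exp(-2) + 2*exp(2)) = -8 + 2*exp(-2) + 2*exp(-1) + 2*exp(1) + 2*exp(2).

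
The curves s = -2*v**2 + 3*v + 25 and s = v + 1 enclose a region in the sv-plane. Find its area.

Both boundary curves give s as a function of v, so integrate with respect to v. Setting them equal: -2*v**2 + 2*v + 24 = 0, i.e. -2*(v - 4)*(v + 3) = 0, so they meet at v = -3, 4.
For v in [-3, 4], s = -2*v**2 + 3*v + 25 is on the right; area = ∫[-3,4] (-2*v**2 + 2*v + 24) dv = 343/3.

343/3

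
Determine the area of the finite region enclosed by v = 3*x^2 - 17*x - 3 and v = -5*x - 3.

32

Set the curves equal: 3*x^2 - 17*x - 3 = -5*x - 3, so 3*x^2 - 12*x = 0, which factors as 3*x*(x - 4) = 0. The curves meet at x = 0, 4.
On [0, 4], v = -5*x - 3 is on top; that piece has area ∫[0,4] (-(3*x^2 - 12*x)) dx = 32.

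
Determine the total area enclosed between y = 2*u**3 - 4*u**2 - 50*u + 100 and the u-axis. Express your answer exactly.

2459/3

The curve meets the u-axis where 2*u**3 - 4*u**2 - 50*u + 100 = 0, i.e. 2*(u - 5)*(u - 2)*(u + 5) = 0, at u = -5, 2, 5.
On [-5, 2] the curve lies above the axis; ∫[-5,2] (2*u**3 - 4*u**2 - 50*u + 100) du = 4459/6, giving area 4459/6.
On [2, 5] the curve lies below the axis; ∫[2,5] (2*u**3 - 4*u**2 - 50*u + 100) du = -153/2, giving area 153/2.
Total area = 4459/6 + 153/2 = 2459/3.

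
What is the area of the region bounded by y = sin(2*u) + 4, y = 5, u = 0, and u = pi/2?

-1 + pi/2

On [0, pi/2], (sin(2*u) + 4) - (5) = sin(2*u) - 1 is ≤ 0 throughout, so the area is a single integral of |sin(2*u) - 1|.
∫[0,pi/2] (sin(2*u) - 1) du = 1 - pi/2; the area of that piece is -1 + pi/2.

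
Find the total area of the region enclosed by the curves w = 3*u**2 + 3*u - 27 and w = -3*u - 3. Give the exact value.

108

Set the curves equal: 3*u**2 + 3*u - 27 = -3*u - 3, so 3*u**2 + 6*u - 24 = 0, which factors as 3*(u - 2)*(u + 4) = 0. The curves meet at u = -4, 2.
On [-4, 2], w = -3*u - 3 is on top; that piece has area ∫[-4,2] (-(3*u**2 + 6*u - 24)) du = 108.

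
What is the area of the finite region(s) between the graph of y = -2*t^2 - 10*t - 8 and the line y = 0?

The curve meets the t-axis where -2*t^2 - 10*t - 8 = 0, i.e. -2*(t + 1)*(t + 4) = 0, at t = -4, -1.
On [-4, -1] the curve lies above the axis; ∫[-4,-1] (-2*t^2 - 10*t - 8) dt = 9, giving area 9.

9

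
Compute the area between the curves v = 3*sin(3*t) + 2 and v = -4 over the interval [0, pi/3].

2 + 2*pi

On [0, pi/3], (3*sin(3*t) + 2) - (-4) = 3*sin(3*t) + 6 is ≥ 0 throughout, so the area is a single integral of |3*sin(3*t) + 6|.
∫[0,pi/3] (3*sin(3*t) + 6) dt = 2 + 2*pi.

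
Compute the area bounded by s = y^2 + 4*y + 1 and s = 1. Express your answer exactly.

32/3

Both boundary curves give s as a function of y, so integrate with respect to y. Setting them equal: y^2 + 4*y = 0, i.e. y*(y + 4) = 0, so they meet at y = -4, 0.
For y in [-4, 0], s = y^2 + 4*y + 1 is on the left; area = ∫[-4,0] (-(y^2 + 4*y)) dy = 32/3.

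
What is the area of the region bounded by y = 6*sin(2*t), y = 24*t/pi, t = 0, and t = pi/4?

3 - 3*pi/4

On [0, pi/4], (6*sin(2*t)) - (24*t/pi) = -24*t/pi + 6*sin(2*t) is ≥ 0 throughout, so the area is a single integral of |-24*t/pi + 6*sin(2*t)|.
∫[0,pi/4] (-24*t/pi + 6*sin(2*t)) dt = 3 - 3*pi/4.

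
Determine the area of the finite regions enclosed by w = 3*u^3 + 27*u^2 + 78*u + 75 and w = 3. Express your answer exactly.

Set the curves equal: 3*u^3 + 27*u^2 + 78*u + 75 = 3, so 3*u^3 + 27*u^2 + 78*u + 72 = 0, which factors as 3*(u + 2)*(u + 3)*(u + 4) = 0. The curves meet at u = -4, -3, -2.
On [-4, -3], w = 3*u^3 + 27*u^2 + 78*u + 75 is on top; that piece has area ∫[-4,-3] (3*u^3 + 27*u^2 + 78*u + 72) du = 3/4.
On [-3, -2], w = 3 is on top; that piece has area ∫[-3,-2] (-(3*u^3 + 27*u^2 + 78*u + 72)) du = 3/4.
Total enclosed area = 3/4 + 3/4 = 3/2.

3/2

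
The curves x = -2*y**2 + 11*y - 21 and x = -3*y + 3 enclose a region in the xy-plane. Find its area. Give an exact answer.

Both boundary curves give x as a function of y, so integrate with respect to y. Setting them equal: -2*y**2 + 14*y - 24 = 0, i.e. -2*(y - 4)*(y - 3) = 0, so they meet at y = 3, 4.
For y in [3, 4], x = -2*y**2 + 11*y - 21 is on the right; area = ∫[3,4] (-2*y**2 + 14*y - 24) dy = 1/3.

1/3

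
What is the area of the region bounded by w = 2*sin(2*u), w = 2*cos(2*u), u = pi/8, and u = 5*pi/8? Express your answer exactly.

On [pi/8, 5*pi/8], (2*sin(2*u)) - (2*cos(2*u)) = 2*sin(2*u) - 2*cos(2*u) is ≥ 0 throughout, so the area is a single integral of |2*sin(2*u) - 2*cos(2*u)|.
∫[pi/8,5*pi/8] (2*sin(2*u) - 2*cos(2*u)) du = 2*sqrt(2).

2*sqrt(2)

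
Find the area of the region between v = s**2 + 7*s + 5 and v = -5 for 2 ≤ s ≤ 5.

285/2

On [2, 5], (s**2 + 7*s + 5) - (-5) = s**2 + 7*s + 10 is ≥ 0 throughout, so the area is a single integral of |s**2 + 7*s + 10|.
∫[2,5] (s**2 + 7*s + 10) ds = 285/2.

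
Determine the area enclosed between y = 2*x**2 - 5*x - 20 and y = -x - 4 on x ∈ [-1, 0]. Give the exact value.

On [-1, 0], (2*x**2 - 5*x - 20) - (-x - 4) = 2*x**2 - 4*x - 16 is ≤ 0 throughout, so the area is a single integral of |2*x**2 - 4*x - 16|.
∫[-1,0] (2*x**2 - 4*x - 16) dx = -40/3; the area of that piece is 40/3.

40/3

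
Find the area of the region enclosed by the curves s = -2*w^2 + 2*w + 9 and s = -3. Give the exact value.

Both boundary curves give s as a function of w, so integrate with respect to w. Setting them equal: -2*w^2 + 2*w + 12 = 0, i.e. -2*(w - 3)*(w + 2) = 0, so they meet at w = -2, 3.
For w in [-2, 3], s = -2*w^2 + 2*w + 9 is on the right; area = ∫[-2,3] (-2*w^2 + 2*w + 12) dw = 125/3.

125/3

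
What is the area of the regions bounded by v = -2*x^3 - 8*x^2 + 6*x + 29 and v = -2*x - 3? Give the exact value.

296/3

Set the curves equal: -2*x^3 - 8*x^2 + 6*x + 29 = -2*x - 3, so -2*x^3 - 8*x^2 + 8*x + 32 = 0, which factors as -2*(x - 2)*(x + 2)*(x + 4) = 0. The curves meet at x = -4, -2, 2.
On [-4, -2], v = -2*x - 3 is on top; that piece has area ∫[-4,-2] (-(-2*x^3 - 8*x^2 + 8*x + 32)) dx = 40/3.
On [-2, 2], v = -2*x^3 - 8*x^2 + 6*x + 29 is on top; that piece has area ∫[-2,2] (-2*x^3 - 8*x^2 + 8*x + 32) dx = 256/3.
Total enclosed area = 40/3 + 256/3 = 296/3.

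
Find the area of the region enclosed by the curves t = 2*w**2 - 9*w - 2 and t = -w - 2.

Both boundary curves give t as a function of w, so integrate with respect to w. Setting them equal: 2*w**2 - 8*w = 0, i.e. 2*w*(w - 4) = 0, so they meet at w = 0, 4.
For w in [0, 4], t = 2*w**2 - 9*w - 2 is on the left; area = ∫[0,4] (-(2*w**2 - 8*w)) dw = 64/3.

64/3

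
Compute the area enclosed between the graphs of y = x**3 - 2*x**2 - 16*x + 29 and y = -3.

568/3

Set the curves equal: x**3 - 2*x**2 - 16*x + 29 = -3, so x**3 - 2*x**2 - 16*x + 32 = 0, which factors as (x - 4)*(x - 2)*(x + 4) = 0. The curves meet at x = -4, 2, 4.
On [-4, 2], y = x**3 - 2*x**2 - 16*x + 29 is on top; that piece has area ∫[-4,2] (x**3 - 2*x**2 - 16*x + 32) dx = 180.
On [2, 4], y = -3 is on top; that piece has area ∫[2,4] (-(x**3 - 2*x**2 - 16*x + 32)) dx = 28/3.
Total enclosed area = 180 + 28/3 = 568/3.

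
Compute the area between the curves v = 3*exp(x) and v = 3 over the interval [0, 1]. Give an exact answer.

On [0, 1], (3*exp(x)) - (3) = 3*exp(x) - 3 is ≥ 0 throughout, so the area is a single integral of |3*exp(x) - 3|.
∫[0,1] (3*exp(x) - 3) dx = -6 + 3*exp(1).

-6 + 3*exp(1)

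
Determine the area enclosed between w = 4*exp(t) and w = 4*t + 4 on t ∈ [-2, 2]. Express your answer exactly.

On [-2, 2], (4*exp(t)) - (4*t + 4) = -4*t + 4*exp(t) - 4 is ≥ 0 throughout, so the area is a single integral of |-4*t + 4*exp(t) - 4|.
∫[-2,2] (-4*t + 4*exp(t) - 4) dt = -16 - 4*exp(-2) + 4*exp(2).

-16 - 4*exp(-2) + 4*exp(2)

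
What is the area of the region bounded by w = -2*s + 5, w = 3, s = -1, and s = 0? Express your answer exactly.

3

On [-1, 0], (-2*s + 5) - (3) = -2*s + 2 is ≥ 0 throughout, so the area is a single integral of |-2*s + 2|.
∫[-1,0] (-2*s + 2) ds = 3.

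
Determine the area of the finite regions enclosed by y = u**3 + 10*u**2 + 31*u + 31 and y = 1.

37/12

Set the curves equal: u**3 + 10*u**2 + 31*u + 31 = 1, so u**3 + 10*u**2 + 31*u + 30 = 0, which factors as (u + 2)*(u + 3)*(u + 5) = 0. The curves meet at u = -5, -3, -2.
On [-5, -3], y = u**3 + 10*u**2 + 31*u + 31 is on top; that piece has area ∫[-5,-3] (u**3 + 10*u**2 + 31*u + 30) du = 8/3.
On [-3, -2], y = 1 is on top; that piece has area ∫[-3,-2] (-(u**3 + 10*u**2 + 31*u + 30)) du = 5/12.
Total enclosed area = 8/3 + 5/12 = 37/12.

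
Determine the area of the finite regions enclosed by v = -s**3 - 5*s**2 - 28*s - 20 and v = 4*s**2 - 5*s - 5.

8

Set the curves equal: -s**3 - 5*s**2 - 28*s - 20 = 4*s**2 - 5*s - 5, so -s**3 - 9*s**2 - 23*s - 15 = 0, which factors as -(s + 1)*(s + 3)*(s + 5) = 0. The curves meet at s = -5, -3, -1.
On [-5, -3], v = 4*s**2 - 5*s - 5 is on top; that piece has area ∫[-5,-3] (-(-s**3 - 9*s**2 - 23*s - 15)) ds = 4.
On [-3, -1], v = -s**3 - 5*s**2 - 28*s - 20 is on top; that piece has area ∫[-3,-1] (-s**3 - 9*s**2 - 23*s - 15) ds = 4.
Total enclosed area = 4 + 4 = 8.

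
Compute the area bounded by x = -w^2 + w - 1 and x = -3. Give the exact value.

Both boundary curves give x as a function of w, so integrate with respect to w. Setting them equal: -w^2 + w + 2 = 0, i.e. -(w - 2)*(w + 1) = 0, so they meet at w = -1, 2.
For w in [-1, 2], x = -w^2 + w - 1 is on the right; area = ∫[-1,2] (-w^2 + w + 2) dw = 9/2.

9/2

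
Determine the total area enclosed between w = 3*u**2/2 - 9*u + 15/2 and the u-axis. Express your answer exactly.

16

The curve meets the u-axis where 3*u**2/2 - 9*u + 15/2 = 0, i.e. 3*(u - 5)*(u - 1)/2 = 0, at u = 1, 5.
On [1, 5] the curve lies below the axis; ∫[1,5] (3*u**2/2 - 9*u + 15/2) du = -16, giving area 16.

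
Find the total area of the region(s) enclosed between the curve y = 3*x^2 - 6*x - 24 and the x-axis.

The curve meets the x-axis where 3*x^2 - 6*x - 24 = 0, i.e. 3*(x - 4)*(x + 2) = 0, at x = -2, 4.
On [-2, 4] the curve lies below the axis; ∫[-2,4] (3*x^2 - 6*x - 24) dx = -108, giving area 108.

108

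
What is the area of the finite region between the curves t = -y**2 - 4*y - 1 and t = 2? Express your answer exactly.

Both boundary curves give t as a function of y, so integrate with respect to y. Setting them equal: -y**2 - 4*y - 3 = 0, i.e. -(y + 1)*(y + 3) = 0, so they meet at y = -3, -1.
For y in [-3, -1], t = -y**2 - 4*y - 1 is on the right; area = ∫[-3,-1] (-y**2 - 4*y - 3) dy = 4/3.

4/3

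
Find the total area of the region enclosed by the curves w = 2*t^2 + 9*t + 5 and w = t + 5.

64/3

Set the curves equal: 2*t^2 + 9*t + 5 = t + 5, so 2*t^2 + 8*t = 0, which factors as 2*t*(t + 4) = 0. The curves meet at t = -4, 0.
On [-4, 0], w = t + 5 is on top; that piece has area ∫[-4,0] (-(2*t^2 + 8*t)) dt = 64/3.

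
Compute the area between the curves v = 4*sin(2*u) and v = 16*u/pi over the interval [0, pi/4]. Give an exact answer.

2 - pi/2

On [0, pi/4], (4*sin(2*u)) - (16*u/pi) = -16*u/pi + 4*sin(2*u) is ≥ 0 throughout, so the area is a single integral of |-16*u/pi + 4*sin(2*u)|.
∫[0,pi/4] (-16*u/pi + 4*sin(2*u)) du = 2 - pi/2.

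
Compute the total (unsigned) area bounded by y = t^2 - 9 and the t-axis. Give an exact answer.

The curve meets the t-axis where t^2 - 9 = 0, i.e. (t - 3)*(t + 3) = 0, at t = -3, 3.
On [-3, 3] the curve lies below the axis; ∫[-3,3] (t^2 - 9) dt = -36, giving area 36.

36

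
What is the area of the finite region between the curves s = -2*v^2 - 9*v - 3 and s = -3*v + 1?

Both boundary curves give s as a function of v, so integrate with respect to v. Setting them equal: -2*v^2 - 6*v - 4 = 0, i.e. -2*(v + 1)*(v + 2) = 0, so they meet at v = -2, -1.
For v in [-2, -1], s = -2*v^2 - 9*v - 3 is on the right; area = ∫[-2,-1] (-2*v^2 - 6*v - 4) dv = 1/3.

1/3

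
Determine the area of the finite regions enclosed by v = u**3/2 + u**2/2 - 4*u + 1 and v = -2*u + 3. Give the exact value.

Set the curves equal: u**3/2 + u**2/2 - 4*u + 1 = -2*u + 3, so u**3/2 + u**2/2 - 2*u - 2 = 0, which factors as (u - 2)*(u + 1)*(u + 2)/2 = 0. The curves meet at u = -2, -1, 2.
On [-2, -1], v = u**3/2 + u**2/2 - 4*u + 1 is on top; that piece has area ∫[-2,-1] (u**3/2 + u**2/2 - 2*u - 2) du = 7/24.
On [-1, 2], v = -2*u + 3 is on top; that piece has area ∫[-1,2] (-(u**3/2 + u**2/2 - 2*u - 2)) du = 45/8.
Total enclosed area = 7/24 + 45/8 = 71/12.

71/12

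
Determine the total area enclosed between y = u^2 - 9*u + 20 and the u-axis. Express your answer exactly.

1/6

The curve meets the u-axis where u^2 - 9*u + 20 = 0, i.e. (u - 5)*(u - 4) = 0, at u = 4, 5.
On [4, 5] the curve lies below the axis; ∫[4,5] (u^2 - 9*u + 20) du = -1/6, giving area 1/6.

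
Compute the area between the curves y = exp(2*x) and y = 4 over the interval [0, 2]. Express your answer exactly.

The difference (exp(2*x)) - (4) = exp(2*x) - 4 changes sign at x = log(2) inside [0, 2], so split the integral there.
∫[0,log(2)] (exp(2*x) - 4) dx = 3/2 - log(16); the area of that piece is -3/2 + log(16).
∫[log(2),2] (exp(2*x) - 4) dx = -10 + 4*log(2) + exp(4)/2.
Total area = (-3/2 + log(16)) + (-10 + 4*log(2) + exp(4)/2) = -23/2 + 8*log(2) + exp(4)/2.

-23/2 + 8*log(2) + exp(4)/2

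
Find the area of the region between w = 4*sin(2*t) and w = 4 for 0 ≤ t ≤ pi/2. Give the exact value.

-4 + 2*pi

On [0, pi/2], (4*sin(2*t)) - (4) = 4*sin(2*t) - 4 is ≤ 0 throughout, so the area is a single integral of |4*sin(2*t) - 4|.
∫[0,pi/2] (4*sin(2*t) - 4) dt = 4 - 2*pi; the area of that piece is -4 + 2*pi.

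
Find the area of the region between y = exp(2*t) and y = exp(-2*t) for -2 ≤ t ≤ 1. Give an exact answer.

-2 + exp(-4)/2 + exp(-2)/2 + exp(2)/2 + exp(4)/2

The difference (exp(2*t)) - (exp(-2*t)) = exp(2*t) - exp(-2*t) changes sign at t = 0 inside [-2, 1], so split the integral there.
∫[-2,0] (exp(2*t) - exp(-2*t)) dt = -exp(4)/2 - exp(-4)/2 + 1; the area of that piece is -1 + exp(-4)/2 + exp(4)/2.
∫[0,1] (exp(2*t) - exp(-2*t)) dt = -1 + exp(-2)/2 + exp(2)/2.
Total area = (-1 + exp(-4)/2 + exp(4)/2) + (-1 + exp(-2)/2 + exp(2)/2) = -2 + exp(-4)/2 + exp(-2)/2 + exp(2)/2 + exp(4)/2.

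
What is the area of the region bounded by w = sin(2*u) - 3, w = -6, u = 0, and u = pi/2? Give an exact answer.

On [0, pi/2], (sin(2*u) - 3) - (-6) = sin(2*u) + 3 is ≥ 0 throughout, so the area is a single integral of |sin(2*u) + 3|.
∫[0,pi/2] (sin(2*u) + 3) du = 1 + 3*pi/2.

1 + 3*pi/2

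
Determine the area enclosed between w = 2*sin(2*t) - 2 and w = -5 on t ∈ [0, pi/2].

On [0, pi/2], (2*sin(2*t) - 2) - (-5) = 2*sin(2*t) + 3 is ≥ 0 throughout, so the area is a single integral of |2*sin(2*t) + 3|.
∫[0,pi/2] (2*sin(2*t) + 3) dt = 2 + 3*pi/2.

2 + 3*pi/2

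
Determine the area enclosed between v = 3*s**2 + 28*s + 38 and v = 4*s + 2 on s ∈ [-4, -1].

The difference (3*s**2 + 28*s + 38) - (4*s + 2) = 3*s**2 + 24*s + 36 changes sign at s = -2 inside [-4, -1], so split the integral there.
∫[-4,-2] (3*s**2 + 24*s + 36) ds = -16; the area of that piece is 16.
∫[-2,-1] (3*s**2 + 24*s + 36) ds = 7.
Total area = 16 + 7 = 23.

23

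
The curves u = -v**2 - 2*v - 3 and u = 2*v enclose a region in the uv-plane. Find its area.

Both boundary curves give u as a function of v, so integrate with respect to v. Setting them equal: -v**2 - 4*v - 3 = 0, i.e. -(v + 1)*(v + 3) = 0, so they meet at v = -3, -1.
For v in [-3, -1], u = -v**2 - 2*v - 3 is on the right; area = ∫[-3,-1] (-v**2 - 4*v - 3) dv = 4/3.

4/3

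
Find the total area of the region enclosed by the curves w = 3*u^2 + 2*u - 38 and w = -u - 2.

Set the curves equal: 3*u^2 + 2*u - 38 = -u - 2, so 3*u^2 + 3*u - 36 = 0, which factors as 3*(u - 3)*(u + 4) = 0. The curves meet at u = -4, 3.
On [-4, 3], w = -u - 2 is on top; that piece has area ∫[-4,3] (-(3*u^2 + 3*u - 36)) du = 343/2.

343/2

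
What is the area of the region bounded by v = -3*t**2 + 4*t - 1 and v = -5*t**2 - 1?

Set the curves equal: -3*t**2 + 4*t - 1 = -5*t**2 - 1, so 2*t**2 + 4*t = 0, which factors as 2*t*(t + 2) = 0. The curves meet at t = -2, 0.
On [-2, 0], v = -5*t**2 - 1 is on top; that piece has area ∫[-2,0] (-(2*t**2 + 4*t)) dt = 8/3.

8/3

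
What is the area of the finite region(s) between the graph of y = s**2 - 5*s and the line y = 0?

125/6

The curve meets the s-axis where s**2 - 5*s = 0, i.e. s*(s - 5) = 0, at s = 0, 5.
On [0, 5] the curve lies below the axis; ∫[0,5] (s**2 - 5*s) ds = -125/6, giving area 125/6.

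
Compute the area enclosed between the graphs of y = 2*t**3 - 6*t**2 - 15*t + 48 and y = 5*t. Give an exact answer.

407/2

Set the curves equal: 2*t**3 - 6*t**2 - 15*t + 48 = 5*t, so 2*t**3 - 6*t**2 - 20*t + 48 = 0, which factors as 2*(t - 4)*(t - 2)*(t + 3) = 0. The curves meet at t = -3, 2, 4.
On [-3, 2], y = 2*t**3 - 6*t**2 - 15*t + 48 is on top; that piece has area ∫[-3,2] (2*t**3 - 6*t**2 - 20*t + 48) dt = 375/2.
On [2, 4], y = 5*t is on top; that piece has area ∫[2,4] (-(2*t**3 - 6*t**2 - 20*t + 48)) dt = 16.
Total enclosed area = 375/2 + 16 = 407/2.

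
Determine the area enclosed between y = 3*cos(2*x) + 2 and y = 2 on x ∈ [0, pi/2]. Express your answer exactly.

The difference (3*cos(2*x) + 2) - (2) = 3*cos(2*x) changes sign at x = pi/4 inside [0, pi/2], so split the integral there.
∫[0,pi/4] (3*cos(2*x)) dx = 3/2.
∫[pi/4,pi/2] (3*cos(2*x)) dx = -3/2; the area of that piece is 3/2.
Total area = 3/2 + 3/2 = 3.

3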